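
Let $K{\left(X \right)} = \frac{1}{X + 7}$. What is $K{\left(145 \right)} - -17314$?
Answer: $\frac{2631729}{152} \approx 17314.0$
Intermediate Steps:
$K{\left(X \right)} = \frac{1}{7 + X}$
$K{\left(145 \right)} - -17314 = \frac{1}{7 + 145} - -17314 = \frac{1}{152} + 17314 = \frac{2631729}{152}$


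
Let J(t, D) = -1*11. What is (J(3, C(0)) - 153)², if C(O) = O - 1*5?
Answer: 26896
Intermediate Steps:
C(O) = -5 + O (C(O) = O - 5 = -5 + O)
J(t, D) = -11
(J(3, C(0)) - 153)² = (-11 - 153)² = (-164)² = 26896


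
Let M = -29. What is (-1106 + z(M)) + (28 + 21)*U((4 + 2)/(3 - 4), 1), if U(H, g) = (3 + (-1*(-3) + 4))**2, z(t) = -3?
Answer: 3791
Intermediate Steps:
U(H, g) = 100 (U(H, g) = (3 + (3 + 4))**2 = (3 + 7)**2 = 10**2 = 100)
(-1106 + z(M)) + (28 + 21)*U((4 + 2)/(3 - 4), 1) = (-1106 - 3) + (28 + 21)*100 = -1109 + 49*100 = -1109 + 4900 = 3791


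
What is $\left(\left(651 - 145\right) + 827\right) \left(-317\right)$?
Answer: $-422561$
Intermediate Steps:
$\left(\left(651 - 145\right) + 827\right) \left(-317\right) = \left(506 + 827\right) \left(-317\right) = 1333 \left(-317\right) = -422561$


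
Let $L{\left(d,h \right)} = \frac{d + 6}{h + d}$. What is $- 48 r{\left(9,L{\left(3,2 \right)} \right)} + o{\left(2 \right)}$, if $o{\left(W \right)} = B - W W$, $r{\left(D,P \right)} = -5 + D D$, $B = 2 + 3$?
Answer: $-3647$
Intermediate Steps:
$L{\left(d,h \right)} = \frac{6 + d}{d + h}$
$B = 5$
$r{\left(D,P \right)} = -5 + D^{2}$
$o{\left(W \right)} = 5 - W^{2}$ ($o{\left(W \right)} = 5 - W W = 5 - W^{2}$)
$- 48 r{\left(9,L{\left(3,2 \right)} \right)} + o{\left(2 \right)} = - 48 \left(-5 + 9^{2}\right) + \left(5 - 2^{2}\right) = - 48 \left(-5 + 81\right) + \left(5 - 4\right) = \left(-48\right) 76 + \left(5 - 4\right) = -3648 + 1 = -3647$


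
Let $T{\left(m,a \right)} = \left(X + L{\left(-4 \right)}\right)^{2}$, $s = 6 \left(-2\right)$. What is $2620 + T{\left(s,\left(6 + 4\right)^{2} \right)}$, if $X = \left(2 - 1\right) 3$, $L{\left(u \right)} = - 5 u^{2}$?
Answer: $8549$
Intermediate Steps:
$s = -12$
$X = 3$ ($X = 1 \cdot 3 = 3$)
$T{\left(m,a \right)} = 5929$ ($T{\left(m,a \right)} = \left(3 - 5 \left(-4\right)^{2}\right)^{2} = \left(3 - 80\right)^{2} = \left(-77\right)^{2} = 5929$)
$2620 + T{\left(s,\left(6 + 4\right)^{2} \right)} = 2620 + 5929 = 8549$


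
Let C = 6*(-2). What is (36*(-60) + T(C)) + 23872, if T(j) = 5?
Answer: 21717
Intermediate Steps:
C = -12
(36*(-60) + T(C)) + 23872 = (36*(-60) + 5) + 23872 = (-2160 + 5) + 23872 = -2155 + 23872 = 21717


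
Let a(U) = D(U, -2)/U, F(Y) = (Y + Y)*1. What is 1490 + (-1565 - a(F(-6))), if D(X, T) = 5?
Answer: -895/12 ≈ -74.583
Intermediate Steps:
F(Y) = 2*Y (F(Y) = (2*Y)*1 = 2*Y)
a(U) = 5/U
1490 + (-1565 - a(F(-6))) = 1490 + (-1565 - 5/(2*(-6))) = 1490 + (-1565 - 5/(-12)) = 1490 + (-1565 - 5*(-1)/12) = 1490 + (-1565 - 1*(-5/12)) = 1490 + (-1565 + 5/12) = 1490 - 18775/12 = -895/12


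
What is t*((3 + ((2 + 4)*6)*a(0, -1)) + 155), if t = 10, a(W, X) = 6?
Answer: 3740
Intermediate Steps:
t*((3 + ((2 + 4)*6)*a(0, -1)) + 155) = 10*((3 + ((2 + 4)*6)*6) + 155) = 10*((3 + (6*6)*6) + 155) = 10*((3 + 36*6) + 155) = 10*((3 + 216) + 155) = 10*(219 + 155) = 10*374 = 3740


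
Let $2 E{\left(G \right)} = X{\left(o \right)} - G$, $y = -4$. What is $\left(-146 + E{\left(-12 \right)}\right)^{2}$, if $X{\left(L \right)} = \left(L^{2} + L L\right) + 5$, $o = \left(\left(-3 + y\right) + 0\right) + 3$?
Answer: $\frac{59049}{4} \approx 14762.0$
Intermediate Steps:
$o = -4$ ($o = \left(\left(-3 - 4\right) + 0\right) + 3 = \left(-7 + 0\right) + 3 = -7 + 3 = -4$)
$X{\left(L \right)} = 5 + 2 L^{2}$ ($X{\left(L \right)} = \left(L^{2} + L^{2}\right) + 5 = 2 L^{2} + 5 = 5 + 2 L^{2}$)
$E{\left(G \right)} = \frac{37}{2} - \frac{G}{2}$ ($E{\left(G \right)} = \frac{\left(5 + 2 \left(-4\right)^{2}\right) - G}{2} = \frac{\left(5 + 2 \cdot 16\right) - G}{2} = \frac{\left(5 + 32\right) - G}{2} = \frac{37 - G}{2} = \frac{37}{2} - \frac{G}{2}$)
$\left(-146 + E{\left(-12 \right)}\right)^{2} = \left(-146 + \left(\frac{37}{2} - -6\right)\right)^{2} = \left(-146 + \left(\frac{37}{2} + 6\right)\right)^{2} = \left(-146 + \frac{49}{2}\right)^{2} = \left(- \frac{243}{2}\right)^{2} = \frac{59049}{4}$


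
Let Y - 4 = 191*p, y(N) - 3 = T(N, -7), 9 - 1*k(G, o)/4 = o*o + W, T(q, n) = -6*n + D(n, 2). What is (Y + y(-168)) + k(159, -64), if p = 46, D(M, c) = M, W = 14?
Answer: -7576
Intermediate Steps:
T(q, n) = -5*n (T(q, n) = -6*n + n = -5*n)
k(G, o) = -20 - 4*o² (k(G, o) = 36 - 4*(o*o + 14) = 36 - 4*(o² + 14) = 36 - 4*(14 + o²) = 36 + (-56 - 4*o²) = -20 - 4*o²)
y(N) = 38 (y(N) = 3 - 5*(-7) = 3 + 35 = 38)
Y = 8790 (Y = 4 + 191*46 = 4 + 8786 = 8790)
(Y + y(-168)) + k(159, -64) = (8790 + 38) + (-20 - 4*(-64)²) = 8828 + (-20 - 4*4096) = 8828 + (-20 - 16384) = 8828 - 16404 = -7576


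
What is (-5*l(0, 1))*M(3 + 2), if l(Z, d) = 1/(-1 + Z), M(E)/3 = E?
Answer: 75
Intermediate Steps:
M(E) = 3*E
(-5*l(0, 1))*M(3 + 2) = (-5/(-1 + 0))*(3*(3 + 2)) = (-5/(-1))*(3*5) = -5*(-1)*15 = 5*15 = 75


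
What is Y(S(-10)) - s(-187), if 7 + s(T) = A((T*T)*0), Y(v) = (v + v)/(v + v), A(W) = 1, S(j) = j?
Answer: 7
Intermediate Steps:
Y(v) = 1 (Y(v) = (2*v)/((2*v)) = (2*v)*(1/(2*v)) = 1)
s(T) = -6 (s(T) = -7 + 1 = -6)
Y(S(-10)) - s(-187) = 1 - 1*(-6) = 1 + 6 = 7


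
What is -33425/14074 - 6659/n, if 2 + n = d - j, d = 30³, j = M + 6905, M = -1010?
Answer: -799086541/297003622 ≈ -2.6905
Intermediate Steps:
j = 5895 (j = -1010 + 6905 = 5895)
d = 27000
n = 21103 (n = -2 + (27000 - 1*5895) = -2 + (27000 - 5895) = -2 + 21105 = 21103)
-33425/14074 - 6659/n = -33425/14074 - 6659/21103 = -799086541/297003622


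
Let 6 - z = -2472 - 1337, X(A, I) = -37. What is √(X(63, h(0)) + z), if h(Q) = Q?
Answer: √3778 ≈ 61.465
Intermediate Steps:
z = 3815 (z = 6 - (-2472 - 1337) = 6 - 1*(-3809) = 6 + 3809 = 3815)
√(X(63, h(0)) + z) = √(-37 + 3815) = √3778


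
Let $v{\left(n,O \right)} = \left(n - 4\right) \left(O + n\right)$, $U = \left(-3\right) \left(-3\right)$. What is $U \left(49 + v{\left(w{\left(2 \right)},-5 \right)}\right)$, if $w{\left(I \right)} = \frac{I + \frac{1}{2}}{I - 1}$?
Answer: $\frac{1899}{4} \approx 474.75$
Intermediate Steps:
$w{\left(I \right)} = \frac{\frac{1}{2} + I}{-1 + I}$ ($w{\left(I \right)} = \frac{I + \frac{1}{2}}{-1 + I} = \frac{\frac{1}{2} + I}{-1 + I}$)
$U = 9$
$v{\left(n,O \right)} = \left(-4 + n\right) \left(O + n\right)$
$U \left(49 + v{\left(w{\left(2 \right)},-5 \right)}\right) = 9 \left(49 - \left(-20 - \frac{\left(\frac{1}{2} + 2\right)^{2}}{\left(-1 + 2\right)^{2}} + \frac{9 \left(\frac{1}{2} + 2\right)}{-1 + 2}\right)\right) = 9 \left(49 + \left(\left(1^{-1} \cdot \frac{5}{2}\right)^{2} + 20 - 4 \cdot 1^{-1} \cdot \frac{5}{2} - 5 \cdot 1^{-1} \cdot \frac{5}{2}\right)\right) = 9 \left(49 + \left(\left(1 \cdot \frac{5}{2}\right)^{2} + 20 - 4 \cdot 1 \cdot \frac{5}{2} - 5 \cdot 1 \cdot \frac{5}{2}\right)\right) = 9 \left(49 + \left(\left(\frac{5}{2}\right)^{2} + 20 - 10 - \frac{25}{2}\right)\right) = 9 \left(49 + \left(\frac{25}{4} + 20 - 10 - \frac{25}{2}\right)\right) = 9 \left(49 + \frac{15}{4}\right) = 9 \cdot \frac{211}{4} = \frac{1899}{4}$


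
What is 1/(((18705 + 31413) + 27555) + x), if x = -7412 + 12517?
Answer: 1/82778 ≈ 1.2081e-5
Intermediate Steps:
x = 5105
1/(((18705 + 31413) + 27555) + x) = 1/(((18705 + 31413) + 27555) + 5105) = 1/((50118 + 27555) + 5105) = 1/(77673 + 5105) = 1/82778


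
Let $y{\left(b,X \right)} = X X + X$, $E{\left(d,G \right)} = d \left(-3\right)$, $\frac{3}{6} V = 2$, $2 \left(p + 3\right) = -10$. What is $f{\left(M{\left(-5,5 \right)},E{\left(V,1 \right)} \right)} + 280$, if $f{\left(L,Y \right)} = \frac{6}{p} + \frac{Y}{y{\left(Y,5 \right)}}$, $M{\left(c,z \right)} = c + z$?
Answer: $\frac{5577}{20} \approx 278.85$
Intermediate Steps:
$p = -8$ ($p = -3 + \frac{1}{2} \left(-10\right) = -3 - 5 = -8$)
$V = 4$ ($V = 2 \cdot 2 = 4$)
$E{\left(d,G \right)} = - 3 d$
$y{\left(b,X \right)} = X + X^{2}$ ($y{\left(b,X \right)} = X^{2} + X = X + X^{2}$)
$f{\left(L,Y \right)} = - \frac{3}{4} + \frac{Y}{30}$ ($f{\left(L,Y \right)} = \frac{6}{-8} + \frac{Y}{5 \left(1 + 5\right)} = 6 \left(- \frac{1}{8}\right) + \frac{Y}{5 \cdot 6} = - \frac{3}{4} + \frac{Y}{30}$)
$f{\left(M{\left(-5,5 \right)},E{\left(V,1 \right)} \right)} + 280 = \left(- \frac{3}{4} + \frac{\left(-3\right) 4}{30}\right) + 280 = \left(- \frac{3}{4} + \frac{1}{30} \left(-12\right)\right) + 280 = \left(- \frac{3}{4} - \frac{2}{5}\right) + 280 = - \frac{23}{20} + 280 = \frac{5577}{20}$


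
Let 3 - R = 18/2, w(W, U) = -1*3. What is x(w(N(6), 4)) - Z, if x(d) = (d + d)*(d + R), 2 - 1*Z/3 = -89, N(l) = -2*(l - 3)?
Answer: -219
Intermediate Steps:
N(l) = 6 - 2*l (N(l) = -2*(-3 + l) = 6 - 2*l)
w(W, U) = -3
R = -6 (R = 3 - 18/2 = 3 - 1*9 = 3 - 9 = -6)
Z = 273 (Z = 6 - 3*(-89) = 6 + 267 = 273)
x(d) = 2*d*(-6 + d) (x(d) = (d + d)*(d - 6) = (2*d)*(-6 + d) = 2*d*(-6 + d))
x(w(N(6), 4)) - Z = 2*(-3)*(-6 - 3) - 1*273 = 2*(-3)*(-9) - 273 = 54 - 273 = -219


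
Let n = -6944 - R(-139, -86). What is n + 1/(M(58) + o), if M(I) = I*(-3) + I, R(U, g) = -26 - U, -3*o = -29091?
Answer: -67613116/9581 ≈ -7057.0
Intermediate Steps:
o = 9697 (o = -⅓*(-29091) = 9697)
M(I) = -2*I (M(I) = -3*I + I = -2*I)
n = -7057 (n = -6944 - (-26 - 1*(-139)) = -6944 - (-26 + 139) = -6944 - 1*113 = -6944 - 113 = -7057)
n + 1/(M(58) + o) = -7057 + 1/(-2*58 + 9697) = -7057 + 1/(-116 + 9697) = -7057 + 1/9581 = -67613116/9581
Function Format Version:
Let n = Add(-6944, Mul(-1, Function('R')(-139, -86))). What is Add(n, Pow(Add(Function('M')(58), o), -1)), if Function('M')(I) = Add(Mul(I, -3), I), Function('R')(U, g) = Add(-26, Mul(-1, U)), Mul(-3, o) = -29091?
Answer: Rational(-67613116, 9581) ≈ -7057.0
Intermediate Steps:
o = 9697 (o = Mul(Rational(-1, 3), -29091) = 9697)
Function('M')(I) = Mul(-2, I) (Function('M')(I) = Add(Mul(-3, I), I) = Mul(-2, I))
n = -7057 (n = Add(-6944, Mul(-1, Add(-26, Mul(-1, -139)))) = Add(-6944, Mul(-1, Add(-26, 139))) = Add(-6944, Mul(-1, 113)) = Add(-6944, -113) = -7057)
Add(n, Pow(Add(Function('M')(58), o), -1)) = Add(-7057, Pow(Add(Mul(-2, 58), 9697), -1)) = Add(-7057, Pow(Add(-116, 9697), -1)) = Add(-7057, Pow(9581, -1)) = Add(-7057, Rational(1, 9581)) = Rational(-67613116, 9581)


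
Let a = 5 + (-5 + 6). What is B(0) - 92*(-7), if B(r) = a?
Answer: 650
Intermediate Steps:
a = 6 (a = 5 + 1 = 6)
B(r) = 6
B(0) - 92*(-7) = 6 - 92*(-7) = 6 + 644 = 650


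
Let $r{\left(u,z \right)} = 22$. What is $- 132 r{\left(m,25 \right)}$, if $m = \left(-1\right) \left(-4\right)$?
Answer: $-2904$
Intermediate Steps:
$m = 4$
$- 132 r{\left(m,25 \right)} = \left(-132\right) 22 = -2904$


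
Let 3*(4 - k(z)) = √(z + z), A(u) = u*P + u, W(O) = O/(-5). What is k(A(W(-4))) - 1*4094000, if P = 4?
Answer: -4093996 - 2*√2/3 ≈ -4.0940e+6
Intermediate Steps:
W(O) = -O/5 (W(O) = O*(-⅕) = -O/5)
A(u) = 5*u (A(u) = u*4 + u = 4*u + u = 5*u)
k(z) = 4 - √2*√z/3 (k(z) = 4 - √(z + z)/3 = 4 - √2*√z/3)
k(A(W(-4))) - 1*4094000 = (4 - √2*√(5*(-⅕*(-4)))/3) - 1*4094000 = (4 - √2*√(5*(⅘))/3) - 4094000 = (4 - √2*√4/3) - 4094000 = (4 - ⅓*√2*2) - 4094000 = (4 - 2*√2/3) - 4094000 = -4093996 - 2*√2/3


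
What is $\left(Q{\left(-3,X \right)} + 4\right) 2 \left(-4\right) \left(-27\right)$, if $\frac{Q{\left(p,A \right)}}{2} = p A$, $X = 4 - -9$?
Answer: $-15984$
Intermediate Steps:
$X = 13$ ($X = 4 + 9 = 13$)
$Q{\left(p,A \right)} = 2 A p$ ($Q{\left(p,A \right)} = 2 p A = 2 A p$)
$\left(Q{\left(-3,X \right)} + 4\right) 2 \left(-4\right) \left(-27\right) = \left(2 \cdot 13 \left(-3\right) + 4\right) 2 \left(-4\right) \left(-27\right) = \left(-78 + 4\right) 2 \left(-4\right) \left(-27\right) = \left(-74\right) 2 \left(-4\right) \left(-27\right) = \left(-148\right) \left(-4\right) \left(-27\right) = 592 \left(-27\right) = -15984$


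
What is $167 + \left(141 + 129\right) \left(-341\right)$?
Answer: $-91903$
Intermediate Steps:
$167 + \left(141 + 129\right) \left(-341\right) = 167 + 270 \left(-341\right) = 167 - 92070 = -91903$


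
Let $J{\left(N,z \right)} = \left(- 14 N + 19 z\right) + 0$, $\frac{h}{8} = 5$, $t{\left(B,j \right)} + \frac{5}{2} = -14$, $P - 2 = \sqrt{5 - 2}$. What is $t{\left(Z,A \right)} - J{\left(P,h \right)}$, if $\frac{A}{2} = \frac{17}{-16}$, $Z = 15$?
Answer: $- \frac{1497}{2} + 14 \sqrt{3} \approx -724.25$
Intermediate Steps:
$A = - \frac{17}{8}$ ($A = 2 \frac{17}{-16} = 2 \cdot 17 \left(- \frac{1}{16}\right) = 2 \left(- \frac{17}{16}\right) = - \frac{17}{8} \approx -2.125$)
$P = 2 + \sqrt{3}$ ($P = 2 + \sqrt{5 - 2} = 2 + \sqrt{3} \approx 3.7321$)
$t{\left(B,j \right)} = - \frac{33}{2}$ ($t{\left(B,j \right)} = - \frac{5}{2} - 14 = - \frac{33}{2}$)
$h = 40$ ($h = 8 \cdot 5 = 40$)
$J{\left(N,z \right)} = - 14 N + 19 z$
$t{\left(Z,A \right)} - J{\left(P,h \right)} = - \frac{33}{2} - \left(- 14 \left(2 + \sqrt{3}\right) + 19 \cdot 40\right) = - \frac{33}{2} - \left(\left(-28 - 14 \sqrt{3}\right) + 760\right) = - \frac{33}{2} - \left(732 - 14 \sqrt{3}\right) = - \frac{1497}{2} + 14 \sqrt{3}$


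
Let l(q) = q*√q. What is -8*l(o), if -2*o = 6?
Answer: 24*I*√3 ≈ 41.569*I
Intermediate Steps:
o = -3 (o = -½*6 = -3)
l(q) = q^(3/2)
-8*l(o) = -(-24)*I*√3 = 24*I*√3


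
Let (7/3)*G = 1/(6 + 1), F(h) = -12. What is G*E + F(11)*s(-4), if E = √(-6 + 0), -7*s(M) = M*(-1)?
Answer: 48/7 + 3*I*√6/49 ≈ 6.8571 + 0.14997*I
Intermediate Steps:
s(M) = M/7 (s(M) = -M*(-1)/7 = -(-1)*M/7 = M/7)
G = 3/49 (G = 3/(7*(6 + 1)) = (3/7)/7 = (3/7)*(⅐) = 3/49 ≈ 0.061224)
E = I*√6 (E = √(-6) = I*√6 ≈ 2.4495*I)
G*E + F(11)*s(-4) = 3*(I*√6)/49 - 12*(-4)/7 = 3*I*√6/49 - 12*(-4/7) = 3*I*√6/49 + 48/7 = 48/7 + 3*I*√6/49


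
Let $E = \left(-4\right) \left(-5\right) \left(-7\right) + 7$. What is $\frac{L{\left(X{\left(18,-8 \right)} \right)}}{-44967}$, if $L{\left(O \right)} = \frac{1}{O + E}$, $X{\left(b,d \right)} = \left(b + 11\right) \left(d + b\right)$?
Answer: $- \frac{1}{7059819} \approx -1.4165 \cdot 10^{-7}$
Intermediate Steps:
$X{\left(b,d \right)} = \left(11 + b\right) \left(b + d\right)$
$E = -133$ ($E = 20 \left(-7\right) + 7 = -140 + 7 = -133$)
$L{\left(O \right)} = \frac{1}{-133 + O}$ ($L{\left(O \right)} = \frac{1}{O - 133} = \frac{1}{-133 + O}$)
$\frac{L{\left(X{\left(18,-8 \right)} \right)}}{-44967} = \frac{1}{\left(-133 + \left(18^{2} + 11 \cdot 18 + 11 \left(-8\right) + 18 \left(-8\right)\right)\right) \left(-44967\right)} = \frac{1}{-133 + \left(324 + 198 - 88 - 144\right)} \left(- \frac{1}{44967}\right) = \frac{1}{-133 + 290} \left(- \frac{1}{44967}\right) = \frac{1}{157} \left(- \frac{1}{44967}\right) = - \frac{1}{7059819}$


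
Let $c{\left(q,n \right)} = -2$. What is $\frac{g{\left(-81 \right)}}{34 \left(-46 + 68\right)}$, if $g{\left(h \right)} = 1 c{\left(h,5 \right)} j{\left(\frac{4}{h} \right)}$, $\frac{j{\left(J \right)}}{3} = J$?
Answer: $\frac{2}{5049} \approx 0.00039612$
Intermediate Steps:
$j{\left(J \right)} = 3 J$
$g{\left(h \right)} = - \frac{24}{h}$ ($g{\left(h \right)} = 1 \left(-2\right) 3 \frac{4}{h} = - 2 \frac{12}{h} = - \frac{24}{h}$)
$\frac{g{\left(-81 \right)}}{34 \left(-46 + 68\right)} = \frac{\left(-24\right) \frac{1}{-81}}{34 \left(-46 + 68\right)} = \frac{\left(-24\right) \left(- \frac{1}{81}\right)}{34 \cdot 22} = \frac{8}{27 \cdot 748} = \frac{8}{27} \cdot \frac{1}{748} = \frac{2}{5049}$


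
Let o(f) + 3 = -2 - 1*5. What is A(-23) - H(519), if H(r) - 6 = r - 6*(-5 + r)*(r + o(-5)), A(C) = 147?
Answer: 1569378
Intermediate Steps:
o(f) = -10 (o(f) = -3 + (-2 - 1*5) = -3 + (-2 - 5) = -3 - 7 = -10)
H(r) = 6 + r - 6*(-10 + r)*(-5 + r) (H(r) = 6 + (r - 6*(-5 + r)*(r - 10)) = 6 + (r - 6*(-5 + r)*(-10 + r)) = 6 + (r - 6*(-10 + r)*(-5 + r)) = 6 + r - 6*(-10 + r)*(-5 + r))
A(-23) - H(519) = 147 - (-294 - 6*519² + 91*519) = 147 - (-294 - 6*269361 + 47229) = 147 - (-294 - 1616166 + 47229) = 147 - 1*(-1569231) = 147 + 1569231 = 1569378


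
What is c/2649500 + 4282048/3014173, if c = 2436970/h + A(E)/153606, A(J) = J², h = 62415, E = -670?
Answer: 39410175610852620611/27740876050497558375 ≈ 1.4207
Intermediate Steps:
c = 13411710244/319577283 (c = 2436970/62415 + (-670)²/153606 = 2436970*(1/62415) + 448900*(1/153606) = 487394/12483 + 224450/76803 = 13411710244/319577283 ≈ 41.967)
c/2649500 + 4282048/3014173 = (13411710244/319577283)/2649500 + 4282048/3014173 = (13411710244/319577283)*(1/2649500) + 4282048*(1/3014173) = 3352927561/211680002827125 + 186176/131051 = 39410175610852620611/27740876050497558375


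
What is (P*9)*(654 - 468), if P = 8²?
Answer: 107136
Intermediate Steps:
P = 64
(P*9)*(654 - 468) = (64*9)*(654 - 468) = 576*186 = 107136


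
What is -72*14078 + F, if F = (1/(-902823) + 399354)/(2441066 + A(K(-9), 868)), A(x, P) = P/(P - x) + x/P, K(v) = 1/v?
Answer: -45447971665667736272811780/44837471982480913207 ≈ -1.0136e+6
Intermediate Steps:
F = 7335326637048414732/44837471982480913207 (F = (1/(-902823) + 399354)/(2441066 + (868² - (1/(-9))² + 868/(-9))/(868*(868 - 1/(-9)))) = (-1/902823 + 399354)/(2441066 + (753424 - (-⅑)² + 868*(-⅑))/(868*(868 - 1*(-⅑)))) = 360545976341/(902823*(2441066 + (753424 - 1*1/81 - 868/9)/(868*(868 + ⅑)))) = 360545976341/(902823*(2441066 + (753424 - 1/81 - 868/9)/(868*(7813/9)))) = 360545976341/(902823*(2441066 + (1/868)*(9/7813)*(61019531/81))) = 360545976341/(902823*(2441066 + 61019531/61035156)) = 360545976341/(902823*(148990905135827/61035156)) = (360545976341/902823)*(61035156/148990905135827) = 7335326637048414732/44837471982480913207 ≈ 0.16360)
-72*14078 + F = -72*14078 + 7335326637048414732/44837471982480913207 = -1013616 + 7335326637048414732/44837471982480913207 = -45447971665667736272811780/44837471982480913207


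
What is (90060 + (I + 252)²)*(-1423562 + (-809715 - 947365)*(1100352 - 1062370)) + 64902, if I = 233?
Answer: -21709142307879868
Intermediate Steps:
(90060 + (I + 252)²)*(-1423562 + (-809715 - 947365)*(1100352 - 1062370)) + 64902 = (90060 + (233 + 252)²)*(-1423562 + (-809715 - 947365)*(1100352 - 1062370)) + 64902 = (90060 + 485²)*(-1423562 - 1757080*37982) + 64902 = (90060 + 235225)*(-1423562 - 66737412560) + 64902 = 325285*(-66738836122) + 64902 = -21709142307944770 + 64902 = -21709142307879868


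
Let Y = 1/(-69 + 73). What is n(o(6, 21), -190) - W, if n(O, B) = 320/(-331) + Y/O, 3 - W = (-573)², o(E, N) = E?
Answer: 2608214395/7944 ≈ 3.2833e+5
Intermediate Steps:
Y = ¼ (Y = 1/4 = ¼ ≈ 0.25000)
W = -328326 (W = 3 - 1*(-573)² = 3 - 1*328329 = 3 - 328329 = -328326)
n(O, B) = -320/331 + 1/(4*O) (n(O, B) = 320/(-331) + 1/(4*O) = 320*(-1/331) + 1/(4*O) = -320/331 + 1/(4*O))
n(o(6, 21), -190) - W = (1/1324)*(331 - 1280*6)/6 - 1*(-328326) = (1/1324)*(⅙)*(331 - 7680) + 328326 = (1/1324)*(⅙)*(-7349) + 328326 = -7349/7944 + 328326 = 2608214395/7944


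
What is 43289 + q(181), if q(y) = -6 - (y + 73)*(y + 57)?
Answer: -17169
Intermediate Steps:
q(y) = -6 - (57 + y)*(73 + y) (q(y) = -6 - (73 + y)*(57 + y) = -6 - (57 + y)*(73 + y))
43289 + q(181) = 43289 + (-4167 - 1*181² - 130*181) = 43289 + (-4167 - 1*32761 - 23530) = 43289 + (-4167 - 32761 - 23530) = 43289 - 60458 = -17169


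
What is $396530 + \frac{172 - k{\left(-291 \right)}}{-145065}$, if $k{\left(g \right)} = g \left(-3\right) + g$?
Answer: $\frac{11504524972}{29013} \approx 3.9653 \cdot 10^{5}$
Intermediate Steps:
$k{\left(g \right)} = - 2 g$ ($k{\left(g \right)} = - 3 g + g = - 2 g$)
$396530 + \frac{172 - k{\left(-291 \right)}}{-145065} = 396530 + \frac{172 - \left(-2\right) \left(-291\right)}{-145065} = 396530 + \left(172 - 582\right) \left(- \frac{1}{145065}\right) = 396530 - - \frac{82}{29013} = 396530 + \frac{82}{29013} = \frac{11504524972}{29013}$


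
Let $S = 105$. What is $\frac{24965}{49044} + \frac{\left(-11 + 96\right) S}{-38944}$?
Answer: $\frac{133629815}{477492384} \approx 0.27986$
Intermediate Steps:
$\frac{24965}{49044} + \frac{\left(-11 + 96\right) S}{-38944} = \frac{24965}{49044} + \frac{\left(-11 + 96\right) 105}{-38944} = 24965 \cdot \frac{1}{49044} + 85 \cdot 105 \left(- \frac{1}{38944}\right) = \frac{24965}{49044} + 8925 \left(- \frac{1}{38944}\right) = \frac{24965}{49044} - \frac{8925}{38944} = \frac{133629815}{477492384}$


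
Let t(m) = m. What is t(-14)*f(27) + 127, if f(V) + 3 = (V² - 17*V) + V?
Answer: -3989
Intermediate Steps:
f(V) = -3 + V² - 16*V (f(V) = -3 + ((V² - 17*V) + V) = -3 + (V² - 16*V) = -3 + V² - 16*V)
t(-14)*f(27) + 127 = -14*(-3 + 27² - 16*27) + 127 = -14*(-3 + 729 - 432) + 127 = -14*294 + 127 = -4116 + 127 = -3989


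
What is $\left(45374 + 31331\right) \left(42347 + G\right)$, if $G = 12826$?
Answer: $4232044965$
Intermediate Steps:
$\left(45374 + 31331\right) \left(42347 + G\right) = \left(45374 + 31331\right) \left(42347 + 12826\right) = 76705 \cdot 55173 = 4232044965$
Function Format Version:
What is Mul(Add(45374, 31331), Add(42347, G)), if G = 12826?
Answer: 4232044965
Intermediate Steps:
Mul(Add(45374, 31331), Add(42347, G)) = Mul(Add(45374, 31331), Add(42347, 12826)) = Mul(76705, 55173) = 4232044965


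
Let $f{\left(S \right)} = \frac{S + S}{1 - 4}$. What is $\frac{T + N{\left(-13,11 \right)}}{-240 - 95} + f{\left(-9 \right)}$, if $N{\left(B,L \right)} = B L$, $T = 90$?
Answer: $\frac{2063}{335} \approx 6.1582$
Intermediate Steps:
$f{\left(S \right)} = - \frac{2 S}{3}$ ($f{\left(S \right)} = \frac{2 S}{-3} = 2 S \left(- \frac{1}{3}\right) = - \frac{2 S}{3}$)
$\frac{T + N{\left(-13,11 \right)}}{-240 - 95} + f{\left(-9 \right)} = \frac{90 - 143}{-240 - 95} - -6 = \frac{90 - 143}{-335} + 6 = \left(-53\right) \left(- \frac{1}{335}\right) + 6 = \frac{53}{335} + 6 = \frac{2063}{335}$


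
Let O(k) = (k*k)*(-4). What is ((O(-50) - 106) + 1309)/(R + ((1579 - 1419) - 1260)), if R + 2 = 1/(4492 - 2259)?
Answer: 19643701/2460765 ≈ 7.9828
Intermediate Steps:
O(k) = -4*k**2 (O(k) = k**2*(-4) = -4*k**2)
R = -4465/2233 (R = -2 + 1/(4492 - 2259) = -2 + 1/2233 = -4465/2233 ≈ -1.9996)
((O(-50) - 106) + 1309)/(R + ((1579 - 1419) - 1260)) = ((-4*(-50)**2 - 106) + 1309)/(-4465/2233 + ((1579 - 1419) - 1260)) = ((-4*2500 - 106) + 1309)/(-4465/2233 + (160 - 1260)) = ((-10000 - 106) + 1309)/(-4465/2233 - 1100) = (-10106 + 1309)/(-2460765/2233) = -8797*(-2233/2460765) = 19643701/2460765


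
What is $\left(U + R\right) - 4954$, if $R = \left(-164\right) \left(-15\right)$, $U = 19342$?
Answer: $16848$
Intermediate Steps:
$R = 2460$
$\left(U + R\right) - 4954 = \left(19342 + 2460\right) - 4954 = 21802 + \left(-8334 + 3380\right) = 21802 - 4954 = 16848$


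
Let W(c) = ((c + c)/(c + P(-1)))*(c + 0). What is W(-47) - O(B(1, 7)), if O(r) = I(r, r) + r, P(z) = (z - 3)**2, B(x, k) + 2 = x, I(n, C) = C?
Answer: -4356/31 ≈ -140.52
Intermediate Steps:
B(x, k) = -2 + x
P(z) = (-3 + z)**2
W(c) = 2*c**2/(16 + c) (W(c) = ((c + c)/(c + (-3 - 1)**2))*(c + 0) = ((2*c)/(c + (-4)**2))*c = ((2*c)/(c + 16))*c = ((2*c)/(16 + c))*c = (2*c/(16 + c))*c = 2*c**2/(16 + c))
O(r) = 2*r (O(r) = r + r = 2*r)
W(-47) - O(B(1, 7)) = 2*(-47)**2/(16 - 47) - 2*(-2 + 1) = 2*2209/(-31) - 2*(-1) = 2*2209*(-1/31) - 1*(-2) = -4418/31 + 2 = -4356/31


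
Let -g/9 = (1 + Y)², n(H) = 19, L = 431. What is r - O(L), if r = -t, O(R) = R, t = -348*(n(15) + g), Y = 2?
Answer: -22007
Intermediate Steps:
g = -81 (g = -9*(1 + 2)² = -9*3² = -9*9 = -81)
t = 21576 (t = -348*(19 - 81) = -348*(-62) = 21576)
r = -21576 (r = -1*21576 = -21576)
r - O(L) = -21576 - 1*431 = -21576 - 431 = -22007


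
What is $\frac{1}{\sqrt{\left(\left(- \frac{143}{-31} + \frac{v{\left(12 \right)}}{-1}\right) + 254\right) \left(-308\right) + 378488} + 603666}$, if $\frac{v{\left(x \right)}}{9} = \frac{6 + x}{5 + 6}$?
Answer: $\frac{3118941}{1882797070288} - \frac{\sqrt{72884937}}{5648391210864} \approx 1.655 \cdot 10^{-6}$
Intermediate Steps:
$v{\left(x \right)} = \frac{54}{11} + \frac{9 x}{11}$ ($v{\left(x \right)} = 9 \frac{6 + x}{5 + 6} = 9 \frac{6 + x}{11} = 9 \left(6 + x\right) \frac{1}{11} = 9 \left(\frac{6}{11} + \frac{x}{11}\right) = \frac{54}{11} + \frac{9 x}{11}$)
$\frac{1}{\sqrt{\left(\left(- \frac{143}{-31} + \frac{v{\left(12 \right)}}{-1}\right) + 254\right) \left(-308\right) + 378488} + 603666} = \frac{1}{\sqrt{\left(\left(- \frac{143}{-31} + \frac{\frac{54}{11} + \frac{9}{11} \cdot 12}{-1}\right) + 254\right) \left(-308\right) + 378488} + 603666} = \frac{1}{\sqrt{\left(\left(\left(-143\right) \left(- \frac{1}{31}\right) + \left(\frac{54}{11} + \frac{108}{11}\right) \left(-1\right)\right) + 254\right) \left(-308\right) + 378488} + 603666} = \frac{1}{\sqrt{\left(\left(\frac{143}{31} + \frac{162}{11} \left(-1\right)\right) + 254\right) \left(-308\right) + 378488} + 603666} = \frac{1}{\sqrt{\left(\left(\frac{143}{31} - \frac{162}{11}\right) + 254\right) \left(-308\right) + 378488} + 603666} = \frac{1}{\sqrt{\left(- \frac{3449}{341} + 254\right) \left(-308\right) + 378488} + 603666} = \frac{1}{\sqrt{\frac{83165}{341} \left(-308\right) + 378488} + 603666} = \frac{1}{\sqrt{- \frac{2328620}{31} + 378488} + 603666} = \frac{1}{\sqrt{\frac{9404508}{31}} + 603666} = \frac{1}{\frac{2 \sqrt{72884937}}{31} + 603666} = \frac{1}{603666 + \frac{2 \sqrt{72884937}}{31}}$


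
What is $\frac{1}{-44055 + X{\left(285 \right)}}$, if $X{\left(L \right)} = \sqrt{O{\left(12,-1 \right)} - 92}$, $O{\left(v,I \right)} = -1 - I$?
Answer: $- \frac{44055}{1940843117} - \frac{2 i \sqrt{23}}{1940843117} \approx -2.2699 \cdot 10^{-5} - 4.942 \cdot 10^{-9} i$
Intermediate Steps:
$X{\left(L \right)} = 2 i \sqrt{23}$ ($X{\left(L \right)} = \sqrt{\left(-1 - -1\right) - 92} = \sqrt{\left(-1 + 1\right) - 92} = \sqrt{0 - 92} = \sqrt{-92} = 2 i \sqrt{23}$)
$\frac{1}{-44055 + X{\left(285 \right)}} = \frac{1}{-44055 + 2 i \sqrt{23}}$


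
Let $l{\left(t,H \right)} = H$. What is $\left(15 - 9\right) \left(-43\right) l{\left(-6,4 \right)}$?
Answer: $-1032$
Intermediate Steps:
$\left(15 - 9\right) \left(-43\right) l{\left(-6,4 \right)} = \left(15 - 9\right) \left(-43\right) 4 = 6 \left(-43\right) 4 = \left(-258\right) 4 = -1032$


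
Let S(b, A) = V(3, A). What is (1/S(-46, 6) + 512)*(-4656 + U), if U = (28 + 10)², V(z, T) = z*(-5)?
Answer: -24664948/15 ≈ -1.6443e+6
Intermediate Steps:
V(z, T) = -5*z
S(b, A) = -15 (S(b, A) = -5*3 = -15)
U = 1444 (U = 38² = 1444)
(1/S(-46, 6) + 512)*(-4656 + U) = (1/(-15) + 512)*(-4656 + 1444) = (-1/15 + 512)*(-3212) = (7679/15)*(-3212) = -24664948/15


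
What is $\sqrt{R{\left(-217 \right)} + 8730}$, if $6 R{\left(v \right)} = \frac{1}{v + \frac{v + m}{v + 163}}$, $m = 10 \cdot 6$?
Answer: $\frac{3 \sqrt{129647007809}}{11561} \approx 93.434$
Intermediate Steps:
$m = 60$
$R{\left(v \right)} = \frac{1}{6 \left(v + \frac{60 + v}{163 + v}\right)}$ ($R{\left(v \right)} = \frac{1}{6 \left(v + \frac{v + 60}{v + 163}\right)} = \frac{1}{6 \left(v + \frac{60 + v}{163 + v}\right)}$)
$\sqrt{R{\left(-217 \right)} + 8730} = \sqrt{\frac{163 - 217}{6 \left(60 + \left(-217\right)^{2} + 164 \left(-217\right)\right)} + 8730} = \sqrt{\frac{1}{6} \frac{1}{60 + 47089 - 35588} \left(-54\right) + 8730} = \sqrt{\frac{1}{6} \cdot \frac{1}{11561} \left(-54\right) + 8730} = \sqrt{- \frac{9}{11561} + 8730} = \sqrt{\frac{100927521}{11561}} = \frac{3 \sqrt{129647007809}}{11561}$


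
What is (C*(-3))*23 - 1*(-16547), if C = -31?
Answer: 18686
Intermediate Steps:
(C*(-3))*23 - 1*(-16547) = -31*(-3)*23 - 1*(-16547) = 93*23 + 16547 = 2139 + 16547 = 18686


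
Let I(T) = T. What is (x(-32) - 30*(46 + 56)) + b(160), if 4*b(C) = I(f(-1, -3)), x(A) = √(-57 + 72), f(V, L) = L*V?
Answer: -12237/4 + √15 ≈ -3055.4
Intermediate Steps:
x(A) = √15
b(C) = ¾ (b(C) = (-3*(-1))/4 = (¼)*3 = ¾)
(x(-32) - 30*(46 + 56)) + b(160) = (√15 - 30*(46 + 56)) + ¾ = (√15 - 30*102) + ¾ = (√15 - 3060) + ¾ = (-3060 + √15) + ¾ = -12237/4 + √15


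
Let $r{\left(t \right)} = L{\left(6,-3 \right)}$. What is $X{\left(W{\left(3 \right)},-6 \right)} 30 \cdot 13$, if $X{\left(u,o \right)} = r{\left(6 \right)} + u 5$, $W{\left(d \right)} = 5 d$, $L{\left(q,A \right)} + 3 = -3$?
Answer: $26910$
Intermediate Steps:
$L{\left(q,A \right)} = -6$ ($L{\left(q,A \right)} = -3 - 3 = -6$)
$r{\left(t \right)} = -6$
$X{\left(u,o \right)} = -6 + 5 u$ ($X{\left(u,o \right)} = -6 + u 5 = -6 + 5 u$)
$X{\left(W{\left(3 \right)},-6 \right)} 30 \cdot 13 = \left(-6 + 5 \cdot 5 \cdot 3\right) 30 \cdot 13 = \left(-6 + 5 \cdot 15\right) 30 \cdot 13 = \left(-6 + 75\right) 30 \cdot 13 = 69 \cdot 30 \cdot 13 = 2070 \cdot 13 = 26910$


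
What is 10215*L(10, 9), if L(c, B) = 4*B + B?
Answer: 459675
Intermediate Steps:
L(c, B) = 5*B
10215*L(10, 9) = 10215*(5*9) = 10215*45 = 459675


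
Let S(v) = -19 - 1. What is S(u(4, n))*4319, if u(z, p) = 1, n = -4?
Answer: -86380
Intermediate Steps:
S(v) = -20
S(u(4, n))*4319 = -20*4319 = -86380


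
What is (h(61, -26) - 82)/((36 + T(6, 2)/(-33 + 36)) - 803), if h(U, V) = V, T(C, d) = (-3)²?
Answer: 27/191 ≈ 0.14136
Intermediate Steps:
T(C, d) = 9
(h(61, -26) - 82)/((36 + T(6, 2)/(-33 + 36)) - 803) = (-26 - 82)/((36 + 9/(-33 + 36)) - 803) = -108/((36 + 9/3) - 803) = -108/((36 + (⅓)*9) - 803) = -108/((36 + 3) - 803) = -108/(39 - 803) = -108/(-764) = -108*(-1/764) = 27/191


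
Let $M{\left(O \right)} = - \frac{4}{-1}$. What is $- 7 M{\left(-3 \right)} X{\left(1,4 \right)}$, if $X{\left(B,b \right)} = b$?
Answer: $-112$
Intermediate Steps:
$M{\left(O \right)} = 4$ ($M{\left(O \right)} = \left(-4\right) \left(-1\right) = 4$)
$- 7 M{\left(-3 \right)} X{\left(1,4 \right)} = \left(-7\right) 4 \cdot 4 = \left(-28\right) 4 = -112$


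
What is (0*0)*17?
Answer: 0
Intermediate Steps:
(0*0)*17 = 0*17 = 0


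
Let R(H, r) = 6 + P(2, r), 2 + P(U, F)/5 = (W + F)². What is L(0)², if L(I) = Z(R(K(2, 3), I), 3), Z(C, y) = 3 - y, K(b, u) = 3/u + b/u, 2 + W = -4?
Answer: 0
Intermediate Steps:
W = -6 (W = -2 - 4 = -6)
P(U, F) = -10 + 5*(-6 + F)²
R(H, r) = -4 + 5*(-6 + r)² (R(H, r) = 6 + (-10 + 5*(-6 + r)²) = -4 + 5*(-6 + r)²)
L(I) = 0 (L(I) = 3 - 1*3 = 3 - 3 = 0)
L(0)² = 0² = 0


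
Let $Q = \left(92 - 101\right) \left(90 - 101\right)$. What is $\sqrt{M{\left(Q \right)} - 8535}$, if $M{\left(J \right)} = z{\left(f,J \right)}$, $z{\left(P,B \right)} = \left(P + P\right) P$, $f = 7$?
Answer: $i \sqrt{8437} \approx 91.853 i$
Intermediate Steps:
$Q = 99$ ($Q = \left(-9\right) \left(-11\right) = 99$)
$z{\left(P,B \right)} = 2 P^{2}$ ($z{\left(P,B \right)} = 2 P P = 2 P^{2}$)
$M{\left(J \right)} = 98$ ($M{\left(J \right)} = 2 \cdot 7^{2} = 2 \cdot 49 = 98$)
$\sqrt{M{\left(Q \right)} - 8535} = \sqrt{98 - 8535} = \sqrt{-8437} = i \sqrt{8437}$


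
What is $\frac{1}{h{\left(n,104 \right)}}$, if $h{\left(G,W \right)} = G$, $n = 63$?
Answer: $\frac{1}{63} \approx 0.015873$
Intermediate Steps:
$\frac{1}{h{\left(n,104 \right)}} = \frac{1}{63}$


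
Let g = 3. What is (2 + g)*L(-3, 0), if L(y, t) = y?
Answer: -15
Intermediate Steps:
(2 + g)*L(-3, 0) = (2 + 3)*(-3) = 5*(-3) = -15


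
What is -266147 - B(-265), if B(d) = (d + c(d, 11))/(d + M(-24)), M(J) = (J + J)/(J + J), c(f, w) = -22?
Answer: -70263095/264 ≈ -2.6615e+5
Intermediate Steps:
M(J) = 1 (M(J) = (2*J)/((2*J)) = (2*J)*(1/(2*J)) = 1)
B(d) = (-22 + d)/(1 + d) (B(d) = (d - 22)/(d + 1) = (-22 + d)/(1 + d))
-266147 - B(-265) = -266147 - (-22 - 265)/(1 - 265) = -266147 - (-287)/(-264) = -266147 - (-1)*(-287)/264 = -266147 - 1*287/264 = -266147 - 287/264 = -70263095/264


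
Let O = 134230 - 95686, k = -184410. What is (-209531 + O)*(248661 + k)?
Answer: -10986085737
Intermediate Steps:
O = 38544
(-209531 + O)*(248661 + k) = (-209531 + 38544)*(248661 - 184410) = -170987*64251 = -10986085737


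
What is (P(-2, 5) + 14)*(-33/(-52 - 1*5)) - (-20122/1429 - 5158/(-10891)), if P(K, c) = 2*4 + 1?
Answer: 7961279947/295701541 ≈ 26.923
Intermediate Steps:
P(K, c) = 9 (P(K, c) = 8 + 1 = 9)
(P(-2, 5) + 14)*(-33/(-52 - 1*5)) - (-20122/1429 - 5158/(-10891)) = (9 + 14)*(-33/(-52 - 1*5)) - (-20122/1429 - 5158/(-10891)) = 23*(-33/(-52 - 5)) - (-20122*1/1429 - 5158*(-1/10891)) = 23*(-33/(-57)) - (-20122/1429 + 5158/10891) = 23*(-33*(-1/57)) - 1*(-211777920/15563239) = 23*(11/19) + 211777920/15563239 = 253/19 + 211777920/15563239 = 7961279947/295701541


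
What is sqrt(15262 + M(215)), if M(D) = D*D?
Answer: sqrt(61487) ≈ 247.97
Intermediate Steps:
M(D) = D**2
sqrt(15262 + M(215)) = sqrt(15262 + 215**2) = sqrt(15262 + 46225) = sqrt(61487)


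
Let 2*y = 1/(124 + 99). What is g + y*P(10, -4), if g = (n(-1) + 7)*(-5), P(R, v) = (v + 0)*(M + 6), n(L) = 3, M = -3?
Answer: -11156/223 ≈ -50.027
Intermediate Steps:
P(R, v) = 3*v (P(R, v) = (v + 0)*(-3 + 6) = v*3 = 3*v)
g = -50 (g = (3 + 7)*(-5) = 10*(-5) = -50)
y = 1/446 (y = 1/(2*(124 + 99)) = (½)/223 = (½)*(1/223) = 1/446 ≈ 0.0022422)
g + y*P(10, -4) = -50 + (3*(-4))/446 = -50 + (1/446)*(-12) = -50 - 6/223 = -11156/223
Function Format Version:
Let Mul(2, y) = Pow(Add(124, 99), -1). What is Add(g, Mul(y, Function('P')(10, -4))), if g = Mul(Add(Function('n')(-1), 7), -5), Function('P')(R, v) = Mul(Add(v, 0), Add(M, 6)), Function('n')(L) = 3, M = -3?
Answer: Rational(-11156, 223) ≈ -50.027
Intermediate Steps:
Function('P')(R, v) = Mul(3, v) (Function('P')(R, v) = Mul(Add(v, 0), Add(-3, 6)) = Mul(v, 3) = Mul(3, v))
g = -50 (g = Mul(Add(3, 7), -5) = Mul(10, -5) = -50)
y = Rational(1, 446) (y = Mul(Rational(1, 2), Pow(Add(124, 99), -1)) = Mul(Rational(1, 2), Pow(223, -1)) = Mul(Rational(1, 2), Rational(1, 223)) = Rational(1, 446) ≈ 0.0022422)
Add(g, Mul(y, Function('P')(10, -4))) = Add(-50, Mul(Rational(1, 446), Mul(3, -4))) = Add(-50, Mul(Rational(1, 446), -12)) = Add(-50, Rational(-6, 223)) = Rational(-11156, 223)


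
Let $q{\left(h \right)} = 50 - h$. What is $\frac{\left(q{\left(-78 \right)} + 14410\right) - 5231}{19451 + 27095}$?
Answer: $\frac{9307}{46546} \approx 0.19995$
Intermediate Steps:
$\frac{\left(q{\left(-78 \right)} + 14410\right) - 5231}{19451 + 27095} = \frac{\left(\left(50 - -78\right) + 14410\right) - 5231}{19451 + 27095} = \frac{\left(\left(50 + 78\right) + 14410\right) - 5231}{46546} = \left(\left(128 + 14410\right) - 5231\right) \frac{1}{46546} = \left(14538 - 5231\right) \frac{1}{46546} = 9307 \cdot \frac{1}{46546} = \frac{9307}{46546}$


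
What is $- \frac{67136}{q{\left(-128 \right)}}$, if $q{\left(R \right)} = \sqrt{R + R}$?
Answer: $4196 i \approx 4196.0 i$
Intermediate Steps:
$q{\left(R \right)} = \sqrt{2} \sqrt{R}$ ($q{\left(R \right)} = \sqrt{2 R} = \sqrt{2} \sqrt{R}$)
$- \frac{67136}{q{\left(-128 \right)}} = - \frac{67136}{\sqrt{2} \sqrt{-128}} = - \frac{67136}{\sqrt{2} \cdot 8 i \sqrt{2}} = - \frac{67136}{16 i} = - 67136 \left(- \frac{i}{16}\right) = 4196 i$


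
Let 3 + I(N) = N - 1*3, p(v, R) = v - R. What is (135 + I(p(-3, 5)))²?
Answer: 14641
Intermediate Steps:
I(N) = -6 + N (I(N) = -3 + (N - 1*3) = -3 + (N - 3) = -3 + (-3 + N) = -6 + N)
(135 + I(p(-3, 5)))² = (135 + (-6 + (-3 - 1*5)))² = (135 + (-6 + (-3 - 5)))² = (135 + (-6 - 8))² = (135 - 14)² = 121² = 14641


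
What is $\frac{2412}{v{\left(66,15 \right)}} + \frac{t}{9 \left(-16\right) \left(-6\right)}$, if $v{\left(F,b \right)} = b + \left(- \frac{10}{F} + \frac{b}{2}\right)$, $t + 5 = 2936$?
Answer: $\frac{47288371}{424800} \approx 111.32$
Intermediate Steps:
$t = 2931$ ($t = -5 + 2936 = 2931$)
$v{\left(F,b \right)} = - \frac{10}{F} + \frac{3 b}{2}$ ($v{\left(F,b \right)} = b + \left(- \frac{10}{F} + b \frac{1}{2}\right) = b + \left(- \frac{10}{F} + \frac{b}{2}\right) = b + \left(\frac{b}{2} - \frac{10}{F}\right) = - \frac{10}{F} + \frac{3 b}{2}$)
$\frac{2412}{v{\left(66,15 \right)}} + \frac{t}{9 \left(-16\right) \left(-6\right)} = \frac{2412}{- \frac{10}{66} + \frac{3}{2} \cdot 15} + \frac{2931}{9 \left(-16\right) \left(-6\right)} = \frac{2412}{\left(-10\right) \frac{1}{66} + \frac{45}{2}} + \frac{2931}{\left(-144\right) \left(-6\right)} = \frac{2412}{- \frac{5}{33} + \frac{45}{2}} + \frac{2931}{864} = \frac{2412}{\frac{1475}{66}} + 2931 \cdot \frac{1}{864} = 2412 \cdot \frac{66}{1475} + \frac{977}{288} = \frac{159192}{1475} + \frac{977}{288} = \frac{47288371}{424800}$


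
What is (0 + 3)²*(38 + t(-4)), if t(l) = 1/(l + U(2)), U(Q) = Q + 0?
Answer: 675/2 ≈ 337.50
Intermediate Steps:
U(Q) = Q
t(l) = 1/(2 + l) (t(l) = 1/(l + 2) = 1/(2 + l))
(0 + 3)²*(38 + t(-4)) = (0 + 3)²*(38 + 1/(2 - 4)) = 3²*(38 + 1/(-2)) = 9*(38 - ½) = 9*(75/2) = 675/2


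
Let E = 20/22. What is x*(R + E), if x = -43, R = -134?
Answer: 62952/11 ≈ 5722.9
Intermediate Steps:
E = 10/11 (E = 20*(1/22) = 10/11 ≈ 0.90909)
x*(R + E) = -43*(-134 + 10/11) = -43*(-1464/11) = 62952/11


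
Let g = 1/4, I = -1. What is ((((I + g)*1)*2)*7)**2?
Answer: 441/4 ≈ 110.25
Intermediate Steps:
g = 1/4 (g = 1*(1/4) = 1/4 ≈ 0.25000)
((((I + g)*1)*2)*7)**2 = ((((-1 + 1/4)*1)*2)*7)**2 = ((-3/4*1*2)*7)**2 = (-3/4*2*7)**2 = (-3/2*7)**2 = (-21/2)**2 = 441/4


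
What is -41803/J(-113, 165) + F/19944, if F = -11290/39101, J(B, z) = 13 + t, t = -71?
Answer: 8149811803853/11307539988 ≈ 720.74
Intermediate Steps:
J(B, z) = -58 (J(B, z) = 13 - 71 = -58)
F = -11290/39101 (F = -11290*1/39101 = -11290/39101 ≈ -0.28874)
-41803/J(-113, 165) + F/19944 = -41803/(-58) - 11290/39101/19944 = -41803*(-1/58) - 11290/39101*1/19944 = 41803/58 - 5645/389915172 = 8149811803853/11307539988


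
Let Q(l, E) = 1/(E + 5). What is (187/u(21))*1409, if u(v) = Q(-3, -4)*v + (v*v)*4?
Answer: 15499/105 ≈ 147.61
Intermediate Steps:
Q(l, E) = 1/(5 + E)
u(v) = v + 4*v**2 (u(v) = v/(5 - 4) + (v*v)*4 = v/1 + v**2*4 = 1*v + 4*v**2 = v + 4*v**2)
(187/u(21))*1409 = (187/((21*(1 + 4*21))))*1409 = (187/((21*(1 + 84))))*1409 = (187/((21*85)))*1409 = (187/1785)*1409 = (187*(1/1785))*1409 = (11/105)*1409 = 15499/105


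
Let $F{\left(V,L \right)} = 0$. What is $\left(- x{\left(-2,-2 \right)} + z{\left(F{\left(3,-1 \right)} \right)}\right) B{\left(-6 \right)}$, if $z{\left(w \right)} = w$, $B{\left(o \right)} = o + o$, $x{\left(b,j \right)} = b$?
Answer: $-24$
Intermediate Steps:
$B{\left(o \right)} = 2 o$
$\left(- x{\left(-2,-2 \right)} + z{\left(F{\left(3,-1 \right)} \right)}\right) B{\left(-6 \right)} = \left(\left(-1\right) \left(-2\right) + 0\right) 2 \left(-6\right) = \left(2 + 0\right) \left(-12\right) = 2 \left(-12\right) = -24$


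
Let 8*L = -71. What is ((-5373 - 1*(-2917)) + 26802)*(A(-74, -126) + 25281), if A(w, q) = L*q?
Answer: 1285432281/2 ≈ 6.4272e+8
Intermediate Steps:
L = -71/8 (L = (⅛)*(-71) = -71/8 ≈ -8.8750)
A(w, q) = -71*q/8
((-5373 - 1*(-2917)) + 26802)*(A(-74, -126) + 25281) = ((-5373 - 1*(-2917)) + 26802)*(-71/8*(-126) + 25281) = ((-5373 + 2917) + 26802)*(4473/4 + 25281) = (-2456 + 26802)*(105597/4) = 24346*(105597/4) = 1285432281/2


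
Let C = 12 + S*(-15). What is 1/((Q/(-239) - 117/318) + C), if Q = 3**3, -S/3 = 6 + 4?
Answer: 25334/11692125 ≈ 0.0021668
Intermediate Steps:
S = -30 (S = -3*(6 + 4) = -3*10 = -30)
Q = 27
C = 462 (C = 12 - 30*(-15) = 12 + 450 = 462)
1/((Q/(-239) - 117/318) + C) = 1/((27/(-239) - 117/318) + 462) = 1/((27*(-1/239) - 117*1/318) + 462) = 1/((-27/239 - 39/106) + 462) = 1/(-12183/25334 + 462) = 1/(11692125/25334) = 25334/11692125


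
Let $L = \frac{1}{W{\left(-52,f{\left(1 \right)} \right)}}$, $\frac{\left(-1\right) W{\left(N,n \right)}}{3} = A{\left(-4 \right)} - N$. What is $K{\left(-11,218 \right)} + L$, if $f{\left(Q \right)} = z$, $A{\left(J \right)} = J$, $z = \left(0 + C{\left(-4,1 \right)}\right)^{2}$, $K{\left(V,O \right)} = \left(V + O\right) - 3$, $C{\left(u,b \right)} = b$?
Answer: $\frac{29375}{144} \approx 203.99$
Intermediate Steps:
$K{\left(V,O \right)} = -3 + O + V$ ($K{\left(V,O \right)} = \left(O + V\right) - 3 = -3 + O + V$)
$z = 1$ ($z = \left(0 + 1\right)^{2} = 1^{2} = 1$)
$f{\left(Q \right)} = 1$
$W{\left(N,n \right)} = 12 + 3 N$ ($W{\left(N,n \right)} = - 3 \left(-4 - N\right) = 12 + 3 N$)
$L = - \frac{1}{144}$ ($L = \frac{1}{12 + 3 \left(-52\right)} = \frac{1}{12 - 156} = \frac{1}{-144} = - \frac{1}{144} \approx -0.0069444$)
$K{\left(-11,218 \right)} + L = \left(-3 + 218 - 11\right) - \frac{1}{144} = 204 - \frac{1}{144} = \frac{29375}{144}$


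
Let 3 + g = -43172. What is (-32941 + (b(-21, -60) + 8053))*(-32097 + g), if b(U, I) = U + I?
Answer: 1879466568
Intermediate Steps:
g = -43175 (g = -3 - 43172 = -43175)
b(U, I) = I + U
(-32941 + (b(-21, -60) + 8053))*(-32097 + g) = (-32941 + ((-60 - 21) + 8053))*(-32097 - 43175) = (-32941 + (-81 + 8053))*(-75272) = (-32941 + 7972)*(-75272) = -24969*(-75272) = 1879466568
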